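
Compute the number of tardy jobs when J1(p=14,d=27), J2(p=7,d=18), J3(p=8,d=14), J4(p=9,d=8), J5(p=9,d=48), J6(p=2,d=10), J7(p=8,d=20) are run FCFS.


Completion vs due date:
  J1: C=14, d=27 → on time
  J2: C=21, d=18 → TARDY
  J3: C=29, d=14 → TARDY
  J4: C=38, d=8 → TARDY
  J5: C=47, d=48 → on time
  J6: C=49, d=10 → TARDY
  J7: C=57, d=20 → TARDY
Tardy jobs: J2, J3, J4, J6, J7
Count = 5


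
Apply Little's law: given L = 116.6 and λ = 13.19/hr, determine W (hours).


Little's law: L = λW → W = L / λ
= 116.6 / 13.19
= 8.84 hours


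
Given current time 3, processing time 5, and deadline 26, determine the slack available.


Slack = due - current_time - processing
= 26 - 3 - 5
= 18


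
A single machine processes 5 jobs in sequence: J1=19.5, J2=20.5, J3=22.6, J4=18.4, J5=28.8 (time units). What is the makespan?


Sequential makespan: sum all processing times
= 19.5 + 20.5 + 22.6 + 18.4 + 28.8
= 109.8 time units


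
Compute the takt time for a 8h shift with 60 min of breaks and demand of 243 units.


Available = 8×60 - 60 = 420 min
Takt time = 420 / 243
= 1.73 min/unit


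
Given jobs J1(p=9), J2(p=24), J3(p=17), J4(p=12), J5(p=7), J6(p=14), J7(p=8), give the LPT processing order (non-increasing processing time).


LPT: sort by longest processing time first
  J2: p=24
  J3: p=17
  J6: p=14
  J4: p=12
  J1: p=9
  J7: p=8
  J5: p=7
Order: J2 → J3 → J6 → J4 → J1 → J7 → J5


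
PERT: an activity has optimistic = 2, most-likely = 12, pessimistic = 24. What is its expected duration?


te = (o + 4m + p) / 6
= (2 + 4×12 + 24) / 6
= (2 + 48 + 24) / 6
= 74 / 6
= 12.33


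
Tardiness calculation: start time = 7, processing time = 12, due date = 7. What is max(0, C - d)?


Completion = start + processing = 7 + 12 = 19
Tardiness = max(0, C - d) = max(0, 19 - 7)
= max(0, 12)
= 12


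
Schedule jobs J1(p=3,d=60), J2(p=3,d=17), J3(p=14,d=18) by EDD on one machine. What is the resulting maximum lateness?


EDD order: J2 → J3 → J1
Completion and lateness:
  J2: C=3, d=17, L=3-17=-14
  J3: C=17, d=18, L=17-18=-1
  J1: C=20, d=60, L=20-60=-40
Lmax = max(-14, -1, -40)
= -1


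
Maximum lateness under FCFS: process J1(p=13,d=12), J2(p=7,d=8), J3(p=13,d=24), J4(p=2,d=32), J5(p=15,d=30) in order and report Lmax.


Lateness per job (L = C - d):
  J1: C=13, d=12, L=1
  J2: C=20, d=8, L=12
  J3: C=33, d=24, L=9
  J4: C=35, d=32, L=3
  J5: C=50, d=30, L=20
Lmax = max(1, 12, 9, 3, 20)
= 20


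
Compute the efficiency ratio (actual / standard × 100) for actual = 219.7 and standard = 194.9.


Efficiency = (actual / standard) × 100
= (219.7 / 194.9) × 100
= 112.7%


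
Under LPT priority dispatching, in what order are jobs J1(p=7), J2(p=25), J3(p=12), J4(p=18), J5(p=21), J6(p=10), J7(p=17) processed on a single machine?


LPT: sort by longest processing time first
  J2: p=25
  J5: p=21
  J4: p=18
  J7: p=17
  J3: p=12
  J6: p=10
  J1: p=7
Order: J2 → J5 → J4 → J7 → J3 → J6 → J1


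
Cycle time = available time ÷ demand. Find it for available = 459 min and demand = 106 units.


Cycle time = available time / demand
= 459 / 106
= 4.33 min/unit


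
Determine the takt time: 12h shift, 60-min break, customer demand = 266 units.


Available = 12×60 - 60 = 660 min
Takt time = 660 / 266
= 2.48 min/unit


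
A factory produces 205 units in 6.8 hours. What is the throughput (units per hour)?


Throughput = units / time
= 205 / 6.8
= 30.1 units/hour


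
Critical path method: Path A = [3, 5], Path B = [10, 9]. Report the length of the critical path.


Path A: 3 + 5 = 8
Path B: 10 + 9 = 19
Critical path = longest = max(8, 19)
= 19 (Path B)


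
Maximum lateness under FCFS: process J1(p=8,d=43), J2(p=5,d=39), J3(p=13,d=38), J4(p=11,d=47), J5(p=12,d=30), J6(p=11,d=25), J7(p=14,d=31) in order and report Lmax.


Lateness per job (L = C - d):
  J1: C=8, d=43, L=-35
  J2: C=13, d=39, L=-26
  J3: C=26, d=38, L=-12
  J4: C=37, d=47, L=-10
  J5: C=49, d=30, L=19
  J6: C=60, d=25, L=35
  J7: C=74, d=31, L=43
Lmax = max(-35, -26, -12, -10, 19, 35, 43)
= 43


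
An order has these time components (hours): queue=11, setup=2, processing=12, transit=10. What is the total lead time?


Lead time = queue + setup + processing + transit
= 11 + 2 + 12 + 10
= 35 hours


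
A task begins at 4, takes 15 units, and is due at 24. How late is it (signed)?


Completion = 4 + 15 = 19
Lateness = C - d = 19 - 24
= -5


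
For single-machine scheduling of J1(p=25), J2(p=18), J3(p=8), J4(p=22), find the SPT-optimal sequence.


SPT: sort by shortest processing time
  J3: p=8
  J2: p=18
  J4: p=22
  J1: p=25
Order: J3 → J2 → J4 → J1


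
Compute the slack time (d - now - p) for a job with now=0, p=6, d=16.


Slack = due - current_time - processing
= 16 - 0 - 6
= 10


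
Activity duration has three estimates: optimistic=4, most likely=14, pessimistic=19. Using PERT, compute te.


te = (o + 4m + p) / 6
= (4 + 4×14 + 19) / 6
= (4 + 56 + 19) / 6
= 79 / 6
= 13.17


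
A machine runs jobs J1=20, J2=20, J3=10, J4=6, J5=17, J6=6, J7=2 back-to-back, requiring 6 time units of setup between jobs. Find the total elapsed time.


Makespan = Σ processing + (n-1) × setup
= (20 + 20 + 10 + 6 + 17 + 6 + 2) + (7-1)×6
= 81 + 36
= 117 time units


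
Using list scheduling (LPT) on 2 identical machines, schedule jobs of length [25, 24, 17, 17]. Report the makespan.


Jobs (LPT sorted): [25, 24, 17, 17]
Machines: 2
  J=25 → Machine 1 (load: 0+25=25)
  J=24 → Machine 2 (load: 0+24=24)
  J=17 → Machine 2 (load: 24+17=41)
  J=17 → Machine 1 (load: 25+17=42)
Machine loads: [42, 41]
Makespan = max = 42 time units


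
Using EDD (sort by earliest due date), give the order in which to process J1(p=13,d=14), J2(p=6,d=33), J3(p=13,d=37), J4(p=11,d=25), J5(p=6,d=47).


EDD: sort by earliest due date
  J1: d=14, p=13
  J4: d=25, p=11
  J2: d=33, p=6
  J3: d=37, p=13
  J5: d=47, p=6
Order: J1 → J4 → J2 → J3 → J5


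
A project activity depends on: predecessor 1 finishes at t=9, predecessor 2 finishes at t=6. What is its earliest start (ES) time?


ES = max of all predecessor completion times
Predecessors: [9, 6]
ES = max(9, 6)
= 9


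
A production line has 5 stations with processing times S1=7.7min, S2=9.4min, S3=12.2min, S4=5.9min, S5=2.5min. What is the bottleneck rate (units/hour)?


Bottleneck = longest station time
Station times: [7.7, 9.4, 12.2, 5.9, 2.5]
Max = 12.2 min
Rate = 60 / 12.2
= 4.92 units/hour (bottleneck: 12.2min)


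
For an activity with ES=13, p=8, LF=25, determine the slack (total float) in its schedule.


EF = ES + duration = 13 + 8 = 21
LS = LF - duration = 25 - 8 = 17
Total Float = LF - EF = 25 - 21
(or LS - ES = 17 - 13)
= 4


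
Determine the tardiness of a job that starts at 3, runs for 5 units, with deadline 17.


Completion = start + processing = 3 + 5 = 8
Tardiness = max(0, C - d) = max(0, 8 - 17)
= max(0, -9)
= 0


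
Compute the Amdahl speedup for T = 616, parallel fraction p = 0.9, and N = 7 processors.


Amdahl's law: T_p = T × ((1-p) + p/N)
= 616 × ((1-0.9) + 0.9/7)
= 616 × (0.10 + 0.1286)
= 616 × 0.2286
= 140.80
Speedup = 616/140.80
= 4.38×


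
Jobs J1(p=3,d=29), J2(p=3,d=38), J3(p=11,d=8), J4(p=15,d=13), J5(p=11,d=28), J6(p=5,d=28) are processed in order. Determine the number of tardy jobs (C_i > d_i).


Completion vs due date:
  J1: C=3, d=29 → on time
  J2: C=6, d=38 → on time
  J3: C=17, d=8 → TARDY
  J4: C=32, d=13 → TARDY
  J5: C=43, d=28 → TARDY
  J6: C=48, d=28 → TARDY
Tardy jobs: J3, J4, J5, J6
Count = 4


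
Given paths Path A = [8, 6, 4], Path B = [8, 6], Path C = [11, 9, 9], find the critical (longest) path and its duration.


Path A: 8 + 6 + 4 = 18
Path B: 8 + 6 = 14
Path C: 11 + 9 + 9 = 29
Critical path = longest = max(18, 14, 29)
= 29 (Path C)


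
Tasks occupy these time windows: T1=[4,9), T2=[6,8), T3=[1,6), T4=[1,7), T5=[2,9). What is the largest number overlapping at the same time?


Check each time point for overlaps:
  t=4: 4 tasks active (T1, T3, T4, T5)
Max concurrent = 4


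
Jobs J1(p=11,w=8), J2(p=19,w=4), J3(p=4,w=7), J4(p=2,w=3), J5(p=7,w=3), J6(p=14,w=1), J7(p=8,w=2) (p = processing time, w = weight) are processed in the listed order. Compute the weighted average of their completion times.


Completion times:
  J1: C=11, w×C=8×11=88
  J2: C=30, w×C=4×30=120
  J3: C=34, w×C=7×34=238
  J4: C=36, w×C=3×36=108
  J5: C=43, w×C=3×43=129
  J6: C=57, w×C=1×57=57
  J7: C=65, w×C=2×65=130
Sum w×C = 870
Sum w = 28
Weighted avg = 870/28
= 31.07


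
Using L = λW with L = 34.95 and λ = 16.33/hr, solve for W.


Little's law: L = λW → W = L / λ
= 34.95 / 16.33
= 2.14 hours


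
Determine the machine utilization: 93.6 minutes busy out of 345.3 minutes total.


Utilization = busy / total × 100
= 93.6 / 345.3 × 100
= 27.1%


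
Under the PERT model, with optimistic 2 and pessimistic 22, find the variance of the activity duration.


σ² = ((p - o) / 6)² = (p - o)² / 36
= (22 - 2)² / 36
= 20² / 36
= 400 / 36
= 11.1111


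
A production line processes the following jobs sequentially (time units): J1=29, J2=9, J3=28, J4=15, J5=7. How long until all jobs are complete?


Sequential makespan: sum all processing times
= 29 + 9 + 28 + 15 + 7
= 88 time units


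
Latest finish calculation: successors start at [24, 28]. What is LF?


LF = min of all successor start times
Successors start at: [24, 28]
LF = min(24, 28)
= 24


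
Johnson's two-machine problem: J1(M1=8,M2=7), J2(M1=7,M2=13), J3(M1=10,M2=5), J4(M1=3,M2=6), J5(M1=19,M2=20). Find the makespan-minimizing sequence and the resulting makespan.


Johnson's rule:
Group 1 (M1≤M2, sort by M1): ['J4', 'J2', 'J5']
Group 2 (M1>M2, sort desc M2): ['J1', 'J3']
Sequence: J4 → J2 → J5 → J1 → J3
Makespan calculation:
  J4: M1 done=3, M2 done=9
  J2: M1 done=10, M2 done=23
  J5: M1 done=29, M2 done=49
  J1: M1 done=37, M2 done=56
  J3: M1 done=47, M2 done=61
= Sequence: J4 → J2 → J5 → J1 → J3, Makespan: 61


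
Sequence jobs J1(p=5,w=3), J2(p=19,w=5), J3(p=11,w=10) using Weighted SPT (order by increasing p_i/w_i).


WSPT (Smith's rule): sort by p/w ascending
  J3: p/w = 11/10 = 1.100
  J1: p/w = 5/3 = 1.667
  J2: p/w = 19/5 = 3.800
Order: J3 → J1 → J2


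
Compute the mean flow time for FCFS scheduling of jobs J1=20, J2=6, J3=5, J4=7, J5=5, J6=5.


Completion times:
  J1: completes at 20
  J2: completes at 26
  J3: completes at 31
  J4: completes at 38
  J5: completes at 43
  J6: completes at 48
Sum = 206
Average = 206/6
= 34.33


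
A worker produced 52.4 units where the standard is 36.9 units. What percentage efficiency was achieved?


Efficiency = (actual / standard) × 100
= (52.4 / 36.9) × 100
= 142.0%


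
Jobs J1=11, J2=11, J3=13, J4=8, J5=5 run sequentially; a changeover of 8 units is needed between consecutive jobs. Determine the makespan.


Makespan = Σ processing + (n-1) × setup
= (11 + 11 + 13 + 8 + 5) + (5-1)×8
= 48 + 32
= 80 time units


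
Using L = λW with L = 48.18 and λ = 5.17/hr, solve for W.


Little's law: L = λW → W = L / λ
= 48.18 / 5.17
= 9.32 hours


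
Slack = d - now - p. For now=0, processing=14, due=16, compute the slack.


Slack = due - current_time - processing
= 16 - 0 - 14
= 2


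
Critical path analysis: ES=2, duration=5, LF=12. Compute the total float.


EF = ES + duration = 2 + 5 = 7
LS = LF - duration = 12 - 5 = 7
Total Float = LF - EF = 12 - 7
(or LS - ES = 7 - 2)
= 5


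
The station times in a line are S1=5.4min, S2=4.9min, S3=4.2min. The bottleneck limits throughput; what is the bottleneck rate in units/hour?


Bottleneck = longest station time
Station times: [5.4, 4.9, 4.2]
Max = 5.4 min
Rate = 60 / 5.4
= 11.11 units/hour (bottleneck: 5.4min)


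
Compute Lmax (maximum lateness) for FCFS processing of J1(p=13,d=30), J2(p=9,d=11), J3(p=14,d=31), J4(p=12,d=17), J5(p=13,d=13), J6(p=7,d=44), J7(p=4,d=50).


Lateness per job (L = C - d):
  J1: C=13, d=30, L=-17
  J2: C=22, d=11, L=11
  J3: C=36, d=31, L=5
  J4: C=48, d=17, L=31
  J5: C=61, d=13, L=48
  J6: C=68, d=44, L=24
  J7: C=72, d=50, L=22
Lmax = max(-17, 11, 5, 31, 48, 24, 22)
= 48


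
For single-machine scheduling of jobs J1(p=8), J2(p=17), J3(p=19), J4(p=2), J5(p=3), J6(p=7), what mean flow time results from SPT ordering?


SPT order: J4 → J5 → J6 → J1 → J2 → J3
Completion times:
  J4: C=2
  J5: C=5
  J6: C=12
  J1: C=20
  J2: C=37
  J3: C=56
Sum = 132, n = 6
Mean flow = 132/6
= 22.00


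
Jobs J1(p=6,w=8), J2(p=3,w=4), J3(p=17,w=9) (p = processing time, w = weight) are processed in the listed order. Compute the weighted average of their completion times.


Completion times:
  J1: C=6, w×C=8×6=48
  J2: C=9, w×C=4×9=36
  J3: C=26, w×C=9×26=234
Sum w×C = 318
Sum w = 21
Weighted avg = 318/21
= 15.14


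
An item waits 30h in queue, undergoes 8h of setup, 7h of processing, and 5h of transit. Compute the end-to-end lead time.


Lead time = queue + setup + processing + transit
= 30 + 8 + 7 + 5
= 50 hours


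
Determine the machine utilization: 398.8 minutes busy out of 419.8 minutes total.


Utilization = busy / total × 100
= 398.8 / 419.8 × 100
= 95.0%


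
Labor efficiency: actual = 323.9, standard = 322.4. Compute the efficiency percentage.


Efficiency = (actual / standard) × 100
= (323.9 / 322.4) × 100
= 100.5%


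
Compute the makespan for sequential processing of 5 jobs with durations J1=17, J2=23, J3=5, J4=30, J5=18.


Sequential makespan: sum all processing times
= 17 + 23 + 5 + 30 + 18
= 93 time units


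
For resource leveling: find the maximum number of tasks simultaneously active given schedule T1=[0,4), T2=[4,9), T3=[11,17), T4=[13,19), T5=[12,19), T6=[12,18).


Check each time point for overlaps:
  t=13: 4 tasks active (T3, T4, T5, T6)
Max concurrent = 4


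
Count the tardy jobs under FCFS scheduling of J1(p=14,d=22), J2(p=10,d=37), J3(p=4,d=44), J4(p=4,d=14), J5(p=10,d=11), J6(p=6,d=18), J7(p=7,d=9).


Completion vs due date:
  J1: C=14, d=22 → on time
  J2: C=24, d=37 → on time
  J3: C=28, d=44 → on time
  J4: C=32, d=14 → TARDY
  J5: C=42, d=11 → TARDY
  J6: C=48, d=18 → TARDY
  J7: C=55, d=9 → TARDY
Tardy jobs: J4, J5, J6, J7
Count = 4


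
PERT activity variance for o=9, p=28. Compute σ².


σ² = ((p - o) / 6)² = (p - o)² / 36
= (28 - 9)² / 36
= 19² / 36
= 361 / 36
= 10.0278


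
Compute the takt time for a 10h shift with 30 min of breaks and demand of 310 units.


Available = 10×60 - 30 = 570 min
Takt time = 570 / 310
= 1.84 min/unit


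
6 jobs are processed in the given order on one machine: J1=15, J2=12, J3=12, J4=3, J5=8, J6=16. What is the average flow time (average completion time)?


Completion times:
  J1: completes at 15
  J2: completes at 27
  J3: completes at 39
  J4: completes at 42
  J5: completes at 50
  J6: completes at 66
Sum = 239
Average = 239/6
= 39.83


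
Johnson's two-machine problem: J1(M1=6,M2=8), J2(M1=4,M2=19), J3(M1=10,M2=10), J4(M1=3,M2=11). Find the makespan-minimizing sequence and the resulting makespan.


Johnson's rule:
Group 1 (M1≤M2, sort by M1): ['J4', 'J2', 'J1', 'J3']
Group 2 (M1>M2, sort desc M2): []
Sequence: J4 → J2 → J1 → J3
Makespan calculation:
  J4: M1 done=3, M2 done=14
  J2: M1 done=7, M2 done=33
  J1: M1 done=13, M2 done=41
  J3: M1 done=23, M2 done=51
= Sequence: J4 → J2 → J1 → J3, Makespan: 51


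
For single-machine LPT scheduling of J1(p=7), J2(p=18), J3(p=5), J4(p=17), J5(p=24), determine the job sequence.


LPT: sort by longest processing time first
  J5: p=24
  J2: p=18
  J4: p=17
  J1: p=7
  J3: p=5
Order: J5 → J2 → J4 → J1 → J3


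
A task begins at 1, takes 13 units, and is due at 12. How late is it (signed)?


Completion = 1 + 13 = 14
Lateness = C - d = 14 - 12
= 2


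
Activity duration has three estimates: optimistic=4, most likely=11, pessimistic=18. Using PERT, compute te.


te = (o + 4m + p) / 6
= (4 + 4×11 + 18) / 6
= (4 + 44 + 18) / 6
= 66 / 6
= 11.00


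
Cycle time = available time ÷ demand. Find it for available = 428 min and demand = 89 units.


Cycle time = available time / demand
= 428 / 89
= 4.81 min/unit


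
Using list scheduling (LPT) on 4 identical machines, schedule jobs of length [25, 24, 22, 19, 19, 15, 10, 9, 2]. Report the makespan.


Jobs (LPT sorted): [25, 24, 22, 19, 19, 15, 10, 9, 2]
Machines: 4
  J=25 → Machine 1 (load: 0+25=25)
  J=24 → Machine 2 (load: 0+24=24)
  J=22 → Machine 3 (load: 0+22=22)
  J=19 → Machine 4 (load: 0+19=19)
  J=19 → Machine 4 (load: 19+19=38)
  J=15 → Machine 3 (load: 22+15=37)
  J=10 → Machine 2 (load: 24+10=34)
  J=9 → Machine 1 (load: 25+9=34)
  J=2 → Machine 1 (load: 34+2=36)
Machine loads: [36, 34, 37, 38]
Makespan = max = 38 time units


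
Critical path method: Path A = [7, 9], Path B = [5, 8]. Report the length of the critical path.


Path A: 7 + 9 = 16
Path B: 5 + 8 = 13
Critical path = longest = max(16, 13)
= 16 (Path A)


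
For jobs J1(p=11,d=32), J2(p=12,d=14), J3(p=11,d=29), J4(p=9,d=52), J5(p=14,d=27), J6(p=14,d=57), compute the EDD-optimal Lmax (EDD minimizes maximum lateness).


EDD order: J2 → J5 → J3 → J1 → J4 → J6
Completion and lateness:
  J2: C=12, d=14, L=12-14=-2
  J5: C=26, d=27, L=26-27=-1
  J3: C=37, d=29, L=37-29=8
  J1: C=48, d=32, L=48-32=16
  J4: C=57, d=52, L=57-52=5
  J6: C=71, d=57, L=71-57=14
Lmax = max(-2, -1, 8, 16, 5, 14)
= 16


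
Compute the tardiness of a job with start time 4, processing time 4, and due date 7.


Completion = start + processing = 4 + 4 = 8
Tardiness = max(0, C - d) = max(0, 8 - 7)
= max(0, 1)
= 1


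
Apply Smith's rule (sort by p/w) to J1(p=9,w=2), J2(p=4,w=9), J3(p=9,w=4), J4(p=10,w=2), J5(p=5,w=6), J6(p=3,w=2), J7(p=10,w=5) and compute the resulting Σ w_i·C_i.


WSPT order (by p/w): J2 → J5 → J6 → J7 → J3 → J1 → J4
  J2: C=4, w·C=9×4=36
  J5: C=9, w·C=6×9=54
  J6: C=12, w·C=2×12=24
  J7: C=22, w·C=5×22=110
  J3: C=31, w·C=4×31=124
  J1: C=40, w·C=2×40=80
  J4: C=50, w·C=2×50=100
Σ w·C = 528
= 528


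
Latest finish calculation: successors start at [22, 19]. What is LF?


LF = min of all successor start times
Successors start at: [22, 19]
LF = min(22, 19)
= 19


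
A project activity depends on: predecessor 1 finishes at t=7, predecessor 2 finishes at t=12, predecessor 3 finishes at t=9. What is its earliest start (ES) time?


ES = max of all predecessor completion times
Predecessors: [7, 12, 9]
ES = max(7, 12, 9)
= 12


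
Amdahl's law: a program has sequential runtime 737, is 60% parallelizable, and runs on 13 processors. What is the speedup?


Amdahl's law: T_p = T × ((1-p) + p/N)
= 737 × ((1-0.6) + 0.6/13)
= 737 × (0.40 + 0.0462)
= 737 × 0.4462
= 328.82
Speedup = 737/328.82
= 2.24×


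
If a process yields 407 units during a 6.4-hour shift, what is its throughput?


Throughput = units / time
= 407 / 6.4
= 63.6 units/hour


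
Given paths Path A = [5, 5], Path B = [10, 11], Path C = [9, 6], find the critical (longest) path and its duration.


Path A: 5 + 5 = 10
Path B: 10 + 11 = 21
Path C: 9 + 6 = 15
Critical path = longest = max(10, 21, 15)
= 21 (Path B)


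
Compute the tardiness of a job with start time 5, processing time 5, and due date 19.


Completion = start + processing = 5 + 5 = 10
Tardiness = max(0, C - d) = max(0, 10 - 19)
= max(0, -9)
= 0


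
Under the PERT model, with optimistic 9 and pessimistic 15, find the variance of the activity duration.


σ² = ((p - o) / 6)² = (p - o)² / 36
= (15 - 9)² / 36
= 6² / 36
= 36 / 36
= 1.0000


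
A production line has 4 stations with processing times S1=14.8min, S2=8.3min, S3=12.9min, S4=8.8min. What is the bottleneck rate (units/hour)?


Bottleneck = longest station time
Station times: [14.8, 8.3, 12.9, 8.8]
Max = 14.8 min
Rate = 60 / 14.8
= 4.05 units/hour (bottleneck: 14.8min)


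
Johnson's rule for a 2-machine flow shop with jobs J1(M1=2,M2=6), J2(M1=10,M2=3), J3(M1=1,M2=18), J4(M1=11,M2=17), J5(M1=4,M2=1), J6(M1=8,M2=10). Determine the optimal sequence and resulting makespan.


Johnson's rule:
Group 1 (M1≤M2, sort by M1): ['J3', 'J1', 'J6', 'J4']
Group 2 (M1>M2, sort desc M2): ['J2', 'J5']
Sequence: J3 → J1 → J6 → J4 → J2 → J5
Makespan calculation:
  J3: M1 done=1, M2 done=19
  J1: M1 done=3, M2 done=25
  J6: M1 done=11, M2 done=35
  J4: M1 done=22, M2 done=52
  J2: M1 done=32, M2 done=55
  J5: M1 done=36, M2 done=56
= Sequence: J3 → J1 → J6 → J4 → J2 → J5, Makespan: 56


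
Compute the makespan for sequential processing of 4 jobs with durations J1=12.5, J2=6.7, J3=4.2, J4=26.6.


Sequential makespan: sum all processing times
= 12.5 + 6.7 + 4.2 + 26.6
= 50.0 time units


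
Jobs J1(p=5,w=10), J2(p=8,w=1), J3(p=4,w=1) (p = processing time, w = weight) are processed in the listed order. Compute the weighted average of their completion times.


Completion times:
  J1: C=5, w×C=10×5=50
  J2: C=13, w×C=1×13=13
  J3: C=17, w×C=1×17=17
Sum w×C = 80
Sum w = 12
Weighted avg = 80/12
= 6.67


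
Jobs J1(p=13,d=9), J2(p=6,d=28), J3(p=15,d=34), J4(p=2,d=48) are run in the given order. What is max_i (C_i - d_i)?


Lateness per job (L = C - d):
  J1: C=13, d=9, L=4
  J2: C=19, d=28, L=-9
  J3: C=34, d=34, L=0
  J4: C=36, d=48, L=-12
Lmax = max(4, -9, 0, -12)
= 4


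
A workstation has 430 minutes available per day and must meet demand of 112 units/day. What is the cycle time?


Cycle time = available time / demand
= 430 / 112
= 3.84 min/unit


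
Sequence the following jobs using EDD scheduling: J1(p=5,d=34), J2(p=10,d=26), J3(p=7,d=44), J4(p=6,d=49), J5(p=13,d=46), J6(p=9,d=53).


EDD: sort by earliest due date
  J2: d=26, p=10
  J1: d=34, p=5
  J3: d=44, p=7
  J5: d=46, p=13
  J4: d=49, p=6
  J6: d=53, p=9
Order: J2 → J1 → J3 → J5 → J4 → J6


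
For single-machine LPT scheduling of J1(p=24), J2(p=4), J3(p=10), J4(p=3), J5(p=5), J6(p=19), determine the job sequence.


LPT: sort by longest processing time first
  J1: p=24
  J6: p=19
  J3: p=10
  J5: p=5
  J2: p=4
  J4: p=3
Order: J1 → J6 → J3 → J5 → J2 → J4


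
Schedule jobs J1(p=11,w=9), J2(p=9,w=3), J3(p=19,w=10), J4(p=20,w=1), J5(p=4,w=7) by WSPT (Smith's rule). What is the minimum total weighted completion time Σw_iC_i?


WSPT order (by p/w): J5 → J1 → J3 → J2 → J4
  J5: C=4, w·C=7×4=28
  J1: C=15, w·C=9×15=135
  J3: C=34, w·C=10×34=340
  J2: C=43, w·C=3×43=129
  J4: C=63, w·C=1×63=63
Σ w·C = 695
= 695


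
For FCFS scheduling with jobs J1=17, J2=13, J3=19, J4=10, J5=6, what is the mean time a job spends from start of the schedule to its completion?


Completion times:
  J1: completes at 17
  J2: completes at 30
  J3: completes at 49
  J4: completes at 59
  J5: completes at 65
Sum = 220
Average = 220/5
= 44.00


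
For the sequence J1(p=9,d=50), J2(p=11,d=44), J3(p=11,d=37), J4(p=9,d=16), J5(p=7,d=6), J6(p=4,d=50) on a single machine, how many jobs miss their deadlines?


Completion vs due date:
  J1: C=9, d=50 → on time
  J2: C=20, d=44 → on time
  J3: C=31, d=37 → on time
  J4: C=40, d=16 → TARDY
  J5: C=47, d=6 → TARDY
  J6: C=51, d=50 → TARDY
Tardy jobs: J4, J5, J6
Count = 3


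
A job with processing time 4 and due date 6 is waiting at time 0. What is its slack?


Slack = due - current_time - processing
= 6 - 0 - 4
= 2


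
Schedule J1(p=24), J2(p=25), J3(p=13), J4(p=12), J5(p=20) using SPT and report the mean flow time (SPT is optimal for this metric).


SPT order: J4 → J3 → J5 → J1 → J2
Completion times:
  J4: C=12
  J3: C=25
  J5: C=45
  J1: C=69
  J2: C=94
Sum = 245, n = 5
Mean flow = 245/5
= 49.00


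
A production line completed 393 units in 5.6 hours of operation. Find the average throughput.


Throughput = units / time
= 393 / 5.6
= 70.2 units/hour


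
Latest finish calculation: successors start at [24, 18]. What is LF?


LF = min of all successor start times
Successors start at: [24, 18]
LF = min(24, 18)
= 18


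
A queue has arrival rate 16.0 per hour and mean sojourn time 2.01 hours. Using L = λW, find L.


Little's law: L = λ × W
= 16.0 × 2.01
= 32.16


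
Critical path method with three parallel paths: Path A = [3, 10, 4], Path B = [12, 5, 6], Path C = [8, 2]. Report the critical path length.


Path A: 3 + 10 + 4 = 17
Path B: 12 + 5 + 6 = 23
Path C: 8 + 2 = 10
Critical path = longest = max(17, 23, 10)
= 23 (Path B)


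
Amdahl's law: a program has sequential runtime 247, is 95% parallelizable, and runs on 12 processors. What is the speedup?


Amdahl's law: T_p = T × ((1-p) + p/N)
= 247 × ((1-0.95) + 0.95/12)
= 247 × (0.05 + 0.0792)
= 247 × 0.1292
= 31.90
Speedup = 247/31.90
= 7.74×


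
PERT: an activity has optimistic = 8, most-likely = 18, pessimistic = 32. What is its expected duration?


te = (o + 4m + p) / 6
= (8 + 4×18 + 32) / 6
= (8 + 72 + 32) / 6
= 112 / 6
= 18.67


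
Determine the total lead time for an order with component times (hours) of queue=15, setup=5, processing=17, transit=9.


Lead time = queue + setup + processing + transit
= 15 + 5 + 17 + 9
= 46 hours


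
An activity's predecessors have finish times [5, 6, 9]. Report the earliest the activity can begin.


ES = max of all predecessor completion times
Predecessors: [5, 6, 9]
ES = max(5, 6, 9)
= 9


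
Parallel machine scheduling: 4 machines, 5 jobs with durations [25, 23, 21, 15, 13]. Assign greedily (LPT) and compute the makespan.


Jobs (LPT sorted): [25, 23, 21, 15, 13]
Machines: 4
  J=25 → Machine 1 (load: 0+25=25)
  J=23 → Machine 2 (load: 0+23=23)
  J=21 → Machine 3 (load: 0+21=21)
  J=15 → Machine 4 (load: 0+15=15)
  J=13 → Machine 4 (load: 15+13=28)
Machine loads: [25, 23, 21, 28]
Makespan = max = 28 time units


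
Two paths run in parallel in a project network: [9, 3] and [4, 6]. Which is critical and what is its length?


Path A: 9 + 3 = 12
Path B: 4 + 6 = 10
Critical path = longest = max(12, 10)
= 12 (Path A)


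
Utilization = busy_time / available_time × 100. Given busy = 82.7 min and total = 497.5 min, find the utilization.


Utilization = busy / total × 100
= 82.7 / 497.5 × 100
= 16.6%


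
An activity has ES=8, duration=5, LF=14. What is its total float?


EF = ES + duration = 8 + 5 = 13
LS = LF - duration = 14 - 5 = 9
Total Float = LF - EF = 14 - 13
(or LS - ES = 9 - 8)
= 1


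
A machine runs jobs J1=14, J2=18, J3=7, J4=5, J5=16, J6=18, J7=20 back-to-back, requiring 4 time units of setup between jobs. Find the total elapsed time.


Makespan = Σ processing + (n-1) × setup
= (14 + 18 + 7 + 5 + 16 + 18 + 20) + (7-1)×4
= 98 + 24
= 122 time units


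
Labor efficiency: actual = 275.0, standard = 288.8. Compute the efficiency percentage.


Efficiency = (actual / standard) × 100
= (275.0 / 288.8) × 100
= 95.2%


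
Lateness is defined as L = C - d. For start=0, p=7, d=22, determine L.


Completion = 0 + 7 = 7
Lateness = C - d = 7 - 22
= -15


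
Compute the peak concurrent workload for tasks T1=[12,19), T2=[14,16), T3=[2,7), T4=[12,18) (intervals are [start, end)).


Check each time point for overlaps:
  t=14: 3 tasks active (T1, T2, T4)
Max concurrent = 3


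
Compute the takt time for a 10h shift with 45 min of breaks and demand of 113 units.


Available = 10×60 - 45 = 555 min
Takt time = 555 / 113
= 4.91 min/unit


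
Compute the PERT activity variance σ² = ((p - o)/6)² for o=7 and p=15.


σ² = ((p - o) / 6)² = (p - o)² / 36
= (15 - 7)² / 36
= 8² / 36
= 64 / 36
= 1.7778


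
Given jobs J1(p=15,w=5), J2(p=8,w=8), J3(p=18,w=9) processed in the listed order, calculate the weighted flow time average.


Completion times:
  J1: C=15, w×C=5×15=75
  J2: C=23, w×C=8×23=184
  J3: C=41, w×C=9×41=369
Sum w×C = 628
Sum w = 22
Weighted avg = 628/22
= 28.55


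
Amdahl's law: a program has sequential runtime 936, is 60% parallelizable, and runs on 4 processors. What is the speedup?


Amdahl's law: T_p = T × ((1-p) + p/N)
= 936 × ((1-0.6) + 0.6/4)
= 936 × (0.40 + 0.1500)
= 936 × 0.5500
= 514.80
Speedup = 936/514.80
= 1.82×


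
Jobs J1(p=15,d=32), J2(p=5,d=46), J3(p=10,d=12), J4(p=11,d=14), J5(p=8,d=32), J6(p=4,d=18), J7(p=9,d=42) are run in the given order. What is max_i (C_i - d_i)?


Lateness per job (L = C - d):
  J1: C=15, d=32, L=-17
  J2: C=20, d=46, L=-26
  J3: C=30, d=12, L=18
  J4: C=41, d=14, L=27
  J5: C=49, d=32, L=17
  J6: C=53, d=18, L=35
  J7: C=62, d=42, L=20
Lmax = max(-17, -26, 18, 27, 17, 35, 20)
= 35


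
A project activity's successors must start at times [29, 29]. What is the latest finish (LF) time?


LF = min of all successor start times
Successors start at: [29, 29]
LF = min(29, 29)
= 29


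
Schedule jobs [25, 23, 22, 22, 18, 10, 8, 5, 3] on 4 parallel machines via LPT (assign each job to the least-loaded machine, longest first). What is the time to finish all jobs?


Jobs (LPT sorted): [25, 23, 22, 22, 18, 10, 8, 5, 3]
Machines: 4
  J=25 → Machine 1 (load: 0+25=25)
  J=23 → Machine 2 (load: 0+23=23)
  J=22 → Machine 3 (load: 0+22=22)
  J=22 → Machine 4 (load: 0+22=22)
  J=18 → Machine 3 (load: 22+18=40)
  J=10 → Machine 4 (load: 22+10=32)
  J=8 → Machine 2 (load: 23+8=31)
  J=5 → Machine 1 (load: 25+5=30)
  J=3 → Machine 1 (load: 30+3=33)
Machine loads: [33, 31, 40, 32]
Makespan = max = 40 time units


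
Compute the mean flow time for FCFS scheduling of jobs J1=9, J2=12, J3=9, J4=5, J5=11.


Completion times:
  J1: completes at 9
  J2: completes at 21
  J3: completes at 30
  J4: completes at 35
  J5: completes at 46
Sum = 141
Average = 141/5
= 28.20


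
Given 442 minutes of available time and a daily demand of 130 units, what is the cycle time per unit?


Cycle time = available time / demand
= 442 / 130
= 3.40 min/unit


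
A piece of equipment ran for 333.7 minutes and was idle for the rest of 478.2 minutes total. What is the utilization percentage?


Utilization = busy / total × 100
= 333.7 / 478.2 × 100
= 69.8%


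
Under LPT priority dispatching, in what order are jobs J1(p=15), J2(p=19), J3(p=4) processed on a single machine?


LPT: sort by longest processing time first
  J2: p=19
  J1: p=15
  J3: p=4
Order: J2 → J1 → J3


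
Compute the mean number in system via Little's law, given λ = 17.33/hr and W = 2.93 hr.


Little's law: L = λ × W
= 17.33 × 2.93
= 50.78


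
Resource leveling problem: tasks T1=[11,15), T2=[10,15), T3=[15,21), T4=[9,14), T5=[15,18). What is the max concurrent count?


Check each time point for overlaps:
  t=11: 3 tasks active (T1, T2, T4)
Max concurrent = 3


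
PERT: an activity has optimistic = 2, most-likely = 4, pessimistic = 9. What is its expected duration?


te = (o + 4m + p) / 6
= (2 + 4×4 + 9) / 6
= (2 + 16 + 9) / 6
= 27 / 6
= 4.50


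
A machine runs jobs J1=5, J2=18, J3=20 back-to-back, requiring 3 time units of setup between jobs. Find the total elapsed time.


Makespan = Σ processing + (n-1) × setup
= (5 + 18 + 20) + (3-1)×3
= 43 + 6
= 49 time units


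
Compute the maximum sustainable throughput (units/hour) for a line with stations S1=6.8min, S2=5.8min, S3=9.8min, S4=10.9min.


Bottleneck = longest station time
Station times: [6.8, 5.8, 9.8, 10.9]
Max = 10.9 min
Rate = 60 / 10.9
= 5.50 units/hour (bottleneck: 10.9min)


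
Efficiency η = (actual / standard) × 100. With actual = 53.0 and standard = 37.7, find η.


Efficiency = (actual / standard) × 100
= (53.0 / 37.7) × 100
= 140.6%


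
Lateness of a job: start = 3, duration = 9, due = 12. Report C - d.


Completion = 3 + 9 = 12
Lateness = C - d = 12 - 12
= 0


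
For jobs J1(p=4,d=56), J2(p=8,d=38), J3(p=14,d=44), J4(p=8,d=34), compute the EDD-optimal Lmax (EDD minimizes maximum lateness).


EDD order: J4 → J2 → J3 → J1
Completion and lateness:
  J4: C=8, d=34, L=8-34=-26
  J2: C=16, d=38, L=16-38=-22
  J3: C=30, d=44, L=30-44=-14
  J1: C=34, d=56, L=34-56=-22
Lmax = max(-26, -22, -14, -22)
= -14


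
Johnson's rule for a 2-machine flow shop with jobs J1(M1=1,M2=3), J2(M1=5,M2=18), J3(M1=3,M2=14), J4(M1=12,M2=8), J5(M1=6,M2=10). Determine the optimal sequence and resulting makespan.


Johnson's rule:
Group 1 (M1≤M2, sort by M1): ['J1', 'J3', 'J2', 'J5']
Group 2 (M1>M2, sort desc M2): ['J4']
Sequence: J1 → J3 → J2 → J5 → J4
Makespan calculation:
  J1: M1 done=1, M2 done=4
  J3: M1 done=4, M2 done=18
  J2: M1 done=9, M2 done=36
  J5: M1 done=15, M2 done=46
  J4: M1 done=27, M2 done=54
= Sequence: J1 → J3 → J2 → J5 → J4, Makespan: 54


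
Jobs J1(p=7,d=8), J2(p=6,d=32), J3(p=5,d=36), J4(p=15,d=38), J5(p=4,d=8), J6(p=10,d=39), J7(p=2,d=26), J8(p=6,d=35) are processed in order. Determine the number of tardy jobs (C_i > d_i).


Completion vs due date:
  J1: C=7, d=8 → on time
  J2: C=13, d=32 → on time
  J3: C=18, d=36 → on time
  J4: C=33, d=38 → on time
  J5: C=37, d=8 → TARDY
  J6: C=47, d=39 → TARDY
  J7: C=49, d=26 → TARDY
  J8: C=55, d=35 → TARDY
Tardy jobs: J5, J6, J7, J8
Count = 4


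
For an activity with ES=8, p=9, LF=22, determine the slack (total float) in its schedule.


EF = ES + duration = 8 + 9 = 17
LS = LF - duration = 22 - 9 = 13
Total Float = LF - EF = 22 - 17
(or LS - ES = 13 - 8)
= 5


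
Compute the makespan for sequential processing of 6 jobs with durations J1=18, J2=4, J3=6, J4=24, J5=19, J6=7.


Sequential makespan: sum all processing times
= 18 + 4 + 6 + 24 + 19 + 7
= 78 time units


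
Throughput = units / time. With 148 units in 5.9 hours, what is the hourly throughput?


Throughput = units / time
= 148 / 5.9
= 25.1 units/hour


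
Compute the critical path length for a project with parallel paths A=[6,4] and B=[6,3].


Path A: 6 + 4 = 10
Path B: 6 + 3 = 9
Critical path = longest = max(10, 9)
= 10 (Path A)


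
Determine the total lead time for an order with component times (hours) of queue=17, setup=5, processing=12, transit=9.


Lead time = queue + setup + processing + transit
= 17 + 5 + 12 + 9
= 43 hours


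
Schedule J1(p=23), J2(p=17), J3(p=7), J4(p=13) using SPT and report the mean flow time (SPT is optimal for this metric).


SPT order: J3 → J4 → J2 → J1
Completion times:
  J3: C=7
  J4: C=20
  J2: C=37
  J1: C=60
Sum = 124, n = 4
Mean flow = 124/4
= 31.00


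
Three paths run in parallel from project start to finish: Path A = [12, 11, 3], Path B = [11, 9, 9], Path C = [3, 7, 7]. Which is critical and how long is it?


Path A: 12 + 11 + 3 = 26
Path B: 11 + 9 + 9 = 29
Path C: 3 + 7 + 7 = 17
Critical path = longest = max(26, 29, 17)
= 29 (Path B)


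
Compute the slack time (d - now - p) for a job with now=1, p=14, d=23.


Slack = due - current_time - processing
= 23 - 1 - 14
= 8


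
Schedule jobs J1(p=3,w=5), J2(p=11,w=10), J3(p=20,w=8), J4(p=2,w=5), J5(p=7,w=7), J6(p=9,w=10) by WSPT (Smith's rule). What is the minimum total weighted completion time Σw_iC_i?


WSPT order (by p/w): J4 → J1 → J6 → J5 → J2 → J3
  J4: C=2, w·C=5×2=10
  J1: C=5, w·C=5×5=25
  J6: C=14, w·C=10×14=140
  J5: C=21, w·C=7×21=147
  J2: C=32, w·C=10×32=320
  J3: C=52, w·C=8×52=416
Σ w·C = 1058
= 1058


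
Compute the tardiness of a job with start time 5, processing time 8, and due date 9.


Completion = start + processing = 5 + 8 = 13
Tardiness = max(0, C - d) = max(0, 13 - 9)
= max(0, 4)
= 4


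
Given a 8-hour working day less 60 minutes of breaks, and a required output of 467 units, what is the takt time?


Available = 8×60 - 60 = 420 min
Takt time = 420 / 467
= 0.90 min/unit


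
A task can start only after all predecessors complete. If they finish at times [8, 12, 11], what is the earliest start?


ES = max of all predecessor completion times
Predecessors: [8, 12, 11]
ES = max(8, 12, 11)
= 12


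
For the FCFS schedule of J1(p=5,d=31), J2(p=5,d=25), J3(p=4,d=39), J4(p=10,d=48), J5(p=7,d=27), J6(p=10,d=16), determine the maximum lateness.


Lateness per job (L = C - d):
  J1: C=5, d=31, L=-26
  J2: C=10, d=25, L=-15
  J3: C=14, d=39, L=-25
  J4: C=24, d=48, L=-24
  J5: C=31, d=27, L=4
  J6: C=41, d=16, L=25
Lmax = max(-26, -15, -25, -24, 4, 25)
= 25


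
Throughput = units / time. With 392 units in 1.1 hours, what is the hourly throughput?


Throughput = units / time
= 392 / 1.1
= 356.4 units/hour


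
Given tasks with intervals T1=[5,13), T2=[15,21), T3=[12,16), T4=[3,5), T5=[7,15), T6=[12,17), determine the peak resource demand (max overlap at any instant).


Check each time point for overlaps:
  t=12: 4 tasks active (T1, T3, T5, T6)
Max concurrent = 4


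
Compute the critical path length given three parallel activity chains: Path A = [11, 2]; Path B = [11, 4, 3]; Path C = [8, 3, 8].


Path A: 11 + 2 = 13
Path B: 11 + 4 + 3 = 18
Path C: 8 + 3 + 8 = 19
Critical path = longest = max(13, 18, 19)
= 19 (Path C)


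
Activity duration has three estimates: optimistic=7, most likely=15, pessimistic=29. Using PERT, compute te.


te = (o + 4m + p) / 6
= (7 + 4×15 + 29) / 6
= (7 + 60 + 29) / 6
= 96 / 6
= 16.00


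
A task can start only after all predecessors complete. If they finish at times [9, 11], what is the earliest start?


ES = max of all predecessor completion times
Predecessors: [9, 11]
ES = max(9, 11)
= 11


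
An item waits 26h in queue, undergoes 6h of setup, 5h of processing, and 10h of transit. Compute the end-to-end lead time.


Lead time = queue + setup + processing + transit
= 26 + 6 + 5 + 10
= 47 hours


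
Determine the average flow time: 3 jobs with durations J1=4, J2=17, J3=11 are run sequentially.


Completion times:
  J1: completes at 4
  J2: completes at 21
  J3: completes at 32
Sum = 57
Average = 57/3
= 19.00


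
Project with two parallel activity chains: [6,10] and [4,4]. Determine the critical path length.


Path A: 6 + 10 = 16
Path B: 4 + 4 = 8
Critical path = longest = max(16, 8)
= 16 (Path A)


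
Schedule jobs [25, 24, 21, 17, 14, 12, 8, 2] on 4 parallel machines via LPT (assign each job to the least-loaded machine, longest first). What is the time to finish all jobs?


Jobs (LPT sorted): [25, 24, 21, 17, 14, 12, 8, 2]
Machines: 4
  J=25 → Machine 1 (load: 0+25=25)
  J=24 → Machine 2 (load: 0+24=24)
  J=21 → Machine 3 (load: 0+21=21)
  J=17 → Machine 4 (load: 0+17=17)
  J=14 → Machine 4 (load: 17+14=31)
  J=12 → Machine 3 (load: 21+12=33)
  J=8 → Machine 2 (load: 24+8=32)
  J=2 → Machine 1 (load: 25+2=27)
Machine loads: [27, 32, 33, 31]
Makespan = max = 33 time units


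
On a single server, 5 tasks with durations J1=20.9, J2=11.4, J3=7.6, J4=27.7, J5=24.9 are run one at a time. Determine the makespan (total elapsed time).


Sequential makespan: sum all processing times
= 20.9 + 11.4 + 7.6 + 27.7 + 24.9
= 92.5 time units


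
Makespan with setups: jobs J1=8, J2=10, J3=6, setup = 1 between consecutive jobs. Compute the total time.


Makespan = Σ processing + (n-1) × setup
= (8 + 10 + 6) + (3-1)×1
= 24 + 2
= 26 time units


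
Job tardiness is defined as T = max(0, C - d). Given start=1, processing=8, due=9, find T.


Completion = start + processing = 1 + 8 = 9
Tardiness = max(0, C - d) = max(0, 9 - 9)
= max(0, 0)
= 0


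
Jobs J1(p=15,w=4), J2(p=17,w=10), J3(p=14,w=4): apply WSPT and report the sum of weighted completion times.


WSPT order (by p/w): J2 → J3 → J1
  J2: C=17, w·C=10×17=170
  J3: C=31, w·C=4×31=124
  J1: C=46, w·C=4×46=184
Σ w·C = 478
= 478


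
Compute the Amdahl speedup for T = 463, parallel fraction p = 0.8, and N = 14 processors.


Amdahl's law: T_p = T × ((1-p) + p/N)
= 463 × ((1-0.8) + 0.8/14)
= 463 × (0.20 + 0.0571)
= 463 × 0.2571
= 119.06
Speedup = 463/119.06
= 3.89×
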